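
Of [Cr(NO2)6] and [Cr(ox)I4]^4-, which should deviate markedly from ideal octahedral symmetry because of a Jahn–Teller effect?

[Cr(ox)I4]^4-

[Cr(NO2)6]: Summing ligand charges against the 0 overall charge gives an oxidation state of +6 for chromium. Cr sits in group 6, so the d-electron count is 6 − 6 = 0. The d⁰ configuration leaves the e_g set evenly filled (or empty) — no strong Jahn–Teller driving force.
[Cr(ox)I4]^4-: Each oxalate is −2; each iodide is −1; balancing the −4 overall charge requires Cr(II). Group 6 minus oxidation state 2 gives a d⁴ configuration. Iodide and oxalate are weak-field ligands for a first-row metal, so the complex is high-spin. The t₂g³e_g¹ (high-spin) configuration has an unevenly filled e_g set; the Jahn–Teller theorem predicts a tetragonal distortion (typically axial elongation) to lift the degeneracy.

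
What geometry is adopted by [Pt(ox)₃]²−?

octahedral

Each oxalate is −2; balancing the −2 overall charge requires Pt(IV).
Pt sits in group 10, so the d-electron count is 10 − 4 = 6.
Counting donor atoms: 3×oxalate (bidentate) → 6 donors. Coordination number = 6.
Six donors around a single metal centre give an octahedral coordination sphere.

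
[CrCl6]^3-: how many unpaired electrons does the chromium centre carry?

Ligand charges: each chloride is −1. With an overall charge of −3 the chromium centre must be in the +3 oxidation state.
Cr sits in group 6, so the d-electron count is 6 − 3 = 3.
In an octahedral field the d³ configuration is t₂g³e_g⁰ (only one arrangement possible), giving 3 unpaired electrons.

3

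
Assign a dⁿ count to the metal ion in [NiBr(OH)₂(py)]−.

Summing ligand charges against the −1 overall charge gives an oxidation state of +2 for nickel.
Ni sits in group 10, so the d-electron count is 10 − 2 = 8.

d⁸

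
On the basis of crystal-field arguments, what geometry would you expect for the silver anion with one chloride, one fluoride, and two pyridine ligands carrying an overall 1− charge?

Ligand charges: each chloride is −1; each fluoride is −1; pyridine is neutral. With an overall charge of −1 the silver centre must be in the +1 oxidation state.
Silver is a group-11 element; Ag(I) is therefore d¹⁰.
Coordination number: 4.
A d¹⁰ ion has no crystal-field stabilisation preference between square planar and tetrahedral, so four ligands adopt the sterically favoured tetrahedral geometry.

tetrahedral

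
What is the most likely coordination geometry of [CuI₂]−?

Summing ligand charges against the −1 overall charge gives an oxidation state of +1 for copper.
Cu sits in group 11, so the d-electron count is 11 − 1 = 10.
Coordination number: 2.
A d¹⁰ ion with only two ligands adopts a linear arrangement (sp hybridisation; no CFSE preference).

linear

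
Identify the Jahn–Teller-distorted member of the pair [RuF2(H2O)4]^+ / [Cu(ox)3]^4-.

[RuF2(H2O)4]^+: Each fluoride is −1; water is neutral; balancing the +1 overall charge requires Ru(III). Ru sits in group 8, so the d-electron count is 8 − 3 = 5. A 4d ion has a large Δₒ and is invariably low-spin. The d⁵ configuration leaves the e_g set evenly filled (or empty) — no strong Jahn–Teller driving force.
[Cu(ox)3]^4-: Summing ligand charges against the −4 overall charge gives an oxidation state of +2 for copper. Copper is a group-11 element; Cu(II) is therefore d⁹. The t₂g⁶e_g³ configuration has an unevenly filled e_g set; the Jahn–Teller theorem predicts a tetragonal distortion (typically axial elongation) to lift the degeneracy.

[Cu(ox)3]^4-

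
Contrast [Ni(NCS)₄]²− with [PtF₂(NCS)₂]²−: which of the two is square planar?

For [Ni(NCS)₄]²−: Summing ligand charges against the −2 overall charge gives an oxidation state of +2 for nickel. Ni sits in group 10, so the d-electron count is 10 − 2 = 8. Isothiocyanate is a weak-field ligand. With weak-field ligands the CFSE gain from square planar is small, so a 3d d⁸ ion takes the sterically preferred tetrahedral geometry. → tetrahedral.
For [PtF₂(NCS)₂]²−: Ligand charges: each fluoride is −1; each isothiocyanate is −1. With an overall charge of −2 the platinum centre must be in the +2 oxidation state. Pt sits in group 10, so the d-electron count is 10 − 2 = 8. A 5d d⁸ ion has a large crystal-field splitting; square planar leaves the high-energy d_{x²−y²} orbital empty and maximises CFSE. → square planar.

[PtF₂(NCS)₂]²−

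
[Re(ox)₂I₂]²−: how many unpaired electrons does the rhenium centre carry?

3 unpaired electrons

Summing ligand charges against the −2 overall charge gives an oxidation state of +4 for rhenium.
Group 7 minus oxidation state 4 gives a d³ configuration.
Counting donor atoms: 2×oxalate (bidentate) → 4 donors; 2×iodide (monodentate) → 2 donors. Coordination number = 6.
In an octahedral field the d³ configuration is t₂g³e_g⁰ (only one arrangement possible), giving 3 unpaired electrons.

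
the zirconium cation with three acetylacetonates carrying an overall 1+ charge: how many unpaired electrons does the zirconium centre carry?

Ligand charges: each acetylacetonate is −1. With an overall charge of +1 the zirconium centre must be in the +4 oxidation state.
Group 4 minus oxidation state 4 gives a d⁰ configuration.
Counting donor atoms: 3×acetylacetonate (bidentate) → 6 donors. Coordination number = 6.
In an octahedral field the d⁰ configuration is t₂g⁰e_g⁰, giving 0 unpaired electrons.

0 unpaired electrons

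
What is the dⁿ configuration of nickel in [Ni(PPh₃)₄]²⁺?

Summing ligand charges against the +2 overall charge gives an oxidation state of +2 for nickel.
Nickel is a group-10 element; Ni(II) is therefore d⁸.

d8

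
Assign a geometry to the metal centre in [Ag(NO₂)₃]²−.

Summing ligand charges against the −2 overall charge gives an oxidation state of +1 for silver.
Group 11 minus oxidation state 1 gives a d¹⁰ configuration.
With 3 monodentate ligands the coordination number is 3.
Three ligands around a d¹⁰ centre minimise repulsion in a trigonal-planar arrangement.

trigonal planar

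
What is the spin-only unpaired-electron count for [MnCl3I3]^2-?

Ligand charges: each chloride is −1; each iodide is −1. With an overall charge of −2 the manganese centre must be in the +4 oxidation state.
Manganese is a group-7 element; Mn(IV) is therefore d³.
In an octahedral field the d³ configuration is t₂g³e_g⁰ (only one arrangement possible), giving 3 unpaired electrons.

3 unpaired electrons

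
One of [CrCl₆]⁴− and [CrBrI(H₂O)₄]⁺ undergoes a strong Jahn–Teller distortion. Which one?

[CrCl₆]⁴−: Each chloride is −1; balancing the −4 overall charge requires Cr(II). Cr sits in group 6, so the d-electron count is 6 − 2 = 4. Chloride is a weak-field ligand for a first-row metal, so the complex is high-spin. The t₂g³e_g¹ (high-spin) configuration has an unevenly filled e_g set; the Jahn–Teller theorem predicts a tetragonal distortion (typically axial elongation) to lift the degeneracy.
[CrBrI(H₂O)₄]⁺: Each bromide is −1; each iodide is −1; water is neutral; balancing the +1 overall charge requires Cr(III). Chromium is a group-6 element; Cr(III) is therefore d³. The d³ configuration leaves the e_g set evenly filled (or empty) — no strong Jahn–Teller driving force.

[CrCl₆]⁴−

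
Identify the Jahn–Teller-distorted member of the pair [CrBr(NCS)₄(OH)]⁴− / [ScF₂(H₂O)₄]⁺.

[CrBr(NCS)₄(OH)]⁴−: Ligand charges: each bromide is −1; each isothiocyanate is −1; each hydroxide is −1. With an overall charge of −4 the chromium centre must be in the +2 oxidation state. Group 6 minus oxidation state 2 gives a d⁴ configuration. Bromide, hydroxide, and isothiocyanate are weak-field ligands for a first-row metal, so the complex is high-spin. The t₂g³e_g¹ (high-spin) configuration has an unevenly filled e_g set; the Jahn–Teller theorem predicts a tetragonal distortion (typically axial elongation) to lift the degeneracy.
[ScF₂(H₂O)₄]⁺: Ligand charges: each fluoride is −1; water is neutral. With an overall charge of +1 the scandium centre must be in the +3 oxidation state. Group 3 minus oxidation state 3 gives a d⁰ configuration. The d⁰ configuration leaves the e_g set evenly filled (or empty) — no strong Jahn–Teller driving force.

[CrBr(NCS)₄(OH)]⁴−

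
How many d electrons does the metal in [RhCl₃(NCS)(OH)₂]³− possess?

d⁶

Summing ligand charges against the −3 overall charge gives an oxidation state of +3 for rhodium.
Rhodium is a group-9 element; Rh(III) is therefore d⁶.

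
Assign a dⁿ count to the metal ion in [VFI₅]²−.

Each fluoride is −1; each iodide is −1; balancing the −2 overall charge requires V(IV).
Vanadium is a group-5 element; V(IV) is therefore d¹.

d¹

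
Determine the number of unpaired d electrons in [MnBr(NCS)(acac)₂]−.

Ligand charges: each bromide is −1; each isothiocyanate is −1; each acetylacetonate is −1. With an overall charge of −1 the manganese centre must be in the +3 oxidation state.
Group 7 minus oxidation state 3 gives a d⁴ configuration.
Counting donor atoms: 1×bromide (monodentate) → 1 donor; 1×isothiocyanate (monodentate) → 1 donor; 2×acetylacetonate (bidentate) → 4 donors. Coordination number = 6.
The spin state decides the count: Acetylacetonate, bromide, and isothiocyanate are weak-field ligands for a first-row metal, so the complex is high-spin.
An octahedral high-spin d⁴ ion is t₂g³e_g¹, giving 4 unpaired electrons.

4 unpaired electrons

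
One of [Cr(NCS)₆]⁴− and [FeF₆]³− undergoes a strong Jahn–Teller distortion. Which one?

[Cr(NCS)₆]⁴−: Summing ligand charges against the −4 overall charge gives an oxidation state of +2 for chromium. Group 6 minus oxidation state 2 gives a d⁴ configuration. Isothiocyanate is a weak-field ligand for a first-row metal, so the complex is high-spin. The t₂g³e_g¹ (high-spin) configuration has an unevenly filled e_g set; the Jahn–Teller theorem predicts a tetragonal distortion (typically axial elongation) to lift the degeneracy.
[FeF₆]³−: Summing ligand charges against the −3 overall charge gives an oxidation state of +3 for iron. Fe sits in group 8, so the d-electron count is 8 − 3 = 5. Fluoride is a weak-field ligand for a first-row metal, so the complex is high-spin. The d⁵ configuration leaves the e_g set evenly filled (or empty) — no strong Jahn–Teller driving force.

[Cr(NCS)₆]⁴−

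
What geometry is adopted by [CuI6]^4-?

Ligand charges: each iodide is −1. With an overall charge of −4 the copper centre must be in the +2 oxidation state.
Copper is a group-11 element; Cu(II) is therefore d⁹.
With 6 monodentate ligands the coordination number is 6.
Six donors around a single metal centre give an octahedral coordination sphere.

octahedral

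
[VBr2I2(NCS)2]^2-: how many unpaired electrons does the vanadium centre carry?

1 unpaired electron

Ligand charges: each bromide is −1; each iodide is −1; each isothiocyanate is −1. With an overall charge of −2 the vanadium centre must be in the +4 oxidation state.
V sits in group 5, so the d-electron count is 5 − 4 = 1.
In an octahedral field the d¹ configuration is t₂g¹e_g⁰ (only one arrangement possible), giving 1 unpaired electron.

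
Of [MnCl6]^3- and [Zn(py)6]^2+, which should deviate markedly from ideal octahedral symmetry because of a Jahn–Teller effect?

[MnCl6]^3-

[MnCl6]^3-: Ligand charges: each chloride is −1. With an overall charge of −3 the manganese centre must be in the +3 oxidation state. Manganese is a group-7 element; Mn(III) is therefore d⁴. Chloride is a weak-field ligand for a first-row metal, so the complex is high-spin. The t₂g³e_g¹ (high-spin) configuration has an unevenly filled e_g set; the Jahn–Teller theorem predicts a tetragonal distortion (typically axial elongation) to lift the degeneracy.
[Zn(py)6]^2+: Pyridine is neutral; balancing the +2 overall charge requires Zn(II). Group 12 minus oxidation state 2 gives a d¹⁰ configuration. The d¹⁰ configuration leaves the e_g set evenly filled (or empty) — no strong Jahn–Teller driving force.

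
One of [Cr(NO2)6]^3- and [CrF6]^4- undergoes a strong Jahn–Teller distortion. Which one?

[CrF6]^4-

[Cr(NO2)6]^3-: Ligand charges: each nitro (N-bound nitrite) is −1. With an overall charge of −3 the chromium centre must be in the +3 oxidation state. Cr sits in group 6, so the d-electron count is 6 − 3 = 3. The d³ configuration leaves the e_g set evenly filled (or empty) — no strong Jahn–Teller driving force.
[CrF6]^4-: Summing ligand charges against the −4 overall charge gives an oxidation state of +2 for chromium. Cr sits in group 6, so the d-electron count is 6 − 2 = 4. Fluoride is a weak-field ligand for a first-row metal, so the complex is high-spin. The t₂g³e_g¹ (high-spin) configuration has an unevenly filled e_g set; the Jahn–Teller theorem predicts a tetragonal distortion (typically axial elongation) to lift the degeneracy.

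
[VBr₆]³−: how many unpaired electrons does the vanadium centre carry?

2

Each bromide is −1; balancing the −3 overall charge requires V(III).
Vanadium is a group-5 element; V(III) is therefore d².
In an octahedral field the d² configuration is t₂g²e_g⁰ (only one arrangement possible), giving 2 unpaired electrons.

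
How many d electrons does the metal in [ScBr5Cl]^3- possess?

d0

Summing ligand charges against the −3 overall charge gives an oxidation state of +3 for scandium.
Group 3 minus oxidation state 3 gives a d⁰ configuration.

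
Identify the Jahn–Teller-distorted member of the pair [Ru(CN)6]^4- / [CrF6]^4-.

[CrF6]^4-

[Ru(CN)6]^4-: Ligand charges: each cyanide is −1. With an overall charge of −4 the ruthenium centre must be in the +2 oxidation state. Ru sits in group 8, so the d-electron count is 8 − 2 = 6. A 4d ion has a large Δₒ and is invariably low-spin. The d⁶ configuration leaves the e_g set evenly filled (or empty) — no strong Jahn–Teller driving force.
[CrF6]^4-: Summing ligand charges against the −4 overall charge gives an oxidation state of +2 for chromium. Group 6 minus oxidation state 2 gives a d⁴ configuration. Fluoride is a weak-field ligand for a first-row metal, so the complex is high-spin. The t₂g³e_g¹ (high-spin) configuration has an unevenly filled e_g set; the Jahn–Teller theorem predicts a tetragonal distortion (typically axial elongation) to lift the degeneracy.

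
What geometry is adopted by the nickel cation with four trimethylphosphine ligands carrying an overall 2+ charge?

Summing ligand charges against the +2 overall charge gives an oxidation state of +2 for nickel.
Nickel is a group-10 element; Ni(II) is therefore d⁸.
With 4 monodentate ligands the coordination number is 4.
Trimethylphosphine is a strong-field ligand (high in the spectrochemical series).
A 3d d⁸ ion with strong-field ligands gains enough CFSE to favour square planar over tetrahedral.

square planar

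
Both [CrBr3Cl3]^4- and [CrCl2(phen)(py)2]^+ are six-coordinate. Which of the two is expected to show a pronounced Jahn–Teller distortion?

[CrBr3Cl3]^4-: Each bromide is −1; each chloride is −1; balancing the −4 overall charge requires Cr(II). Cr sits in group 6, so the d-electron count is 6 − 2 = 4. Bromide and chloride are weak-field ligands for a first-row metal, so the complex is high-spin. The t₂g³e_g¹ (high-spin) configuration has an unevenly filled e_g set; the Jahn–Teller theorem predicts a tetragonal distortion (typically axial elongation) to lift the degeneracy.
[CrCl2(phen)(py)2]^+: Ligand charges: each chloride is −1; 1,10-phenanthroline is neutral; pyridine is neutral. With an overall charge of +1 the chromium centre must be in the +3 oxidation state. Group 6 minus oxidation state 3 gives a d³ configuration. The d³ configuration leaves the e_g set evenly filled (or empty) — no strong Jahn–Teller driving force.

[CrBr3Cl3]^4-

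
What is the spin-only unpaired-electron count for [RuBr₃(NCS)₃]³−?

1 unpaired electron

Ligand charges: each bromide is −1; each isothiocyanate is −1. With an overall charge of −3 the ruthenium centre must be in the +3 oxidation state.
Group 8 minus oxidation state 3 gives a d⁵ configuration.
The spin state decides the count: a 4d ion has a large Δₒ and is invariably low-spin.
An octahedral low-spin d⁵ ion is t₂g⁵e_g⁰, giving 1 unpaired electron.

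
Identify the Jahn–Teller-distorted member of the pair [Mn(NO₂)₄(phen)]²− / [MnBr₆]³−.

[Mn(NO₂)₄(phen)]²−: Each nitro (N-bound nitrite) is −1; 1,10-phenanthroline is neutral; balancing the −2 overall charge requires Mn(II). Mn sits in group 7, so the d-electron count is 7 − 2 = 5. Nitro (N-bound nitrite) is a strong-field ligand (high in the spectrochemical series) for a first-row metal, so the complex is low-spin. The d⁵ configuration leaves the e_g set evenly filled (or empty) — no strong Jahn–Teller driving force.
[MnBr₆]³−: Each bromide is −1; balancing the −3 overall charge requires Mn(III). Group 7 minus oxidation state 3 gives a d⁴ configuration. Bromide is a weak-field ligand for a first-row metal, so the complex is high-spin. The t₂g³e_g¹ (high-spin) configuration has an unevenly filled e_g set; the Jahn–Teller theorem predicts a tetragonal distortion (typically axial elongation) to lift the degeneracy.

[MnBr₆]³−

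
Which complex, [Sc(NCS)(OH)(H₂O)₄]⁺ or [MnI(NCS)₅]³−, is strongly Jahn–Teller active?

[MnI(NCS)₅]³−

[Sc(NCS)(OH)(H₂O)₄]⁺: Each isothiocyanate is −1; each hydroxide is −1; water is neutral; balancing the +1 overall charge requires Sc(III). Group 3 minus oxidation state 3 gives a d⁰ configuration. The d⁰ configuration leaves the e_g set evenly filled (or empty) — no strong Jahn–Teller driving force.
[MnI(NCS)₅]³−: Ligand charges: each iodide is −1; each isothiocyanate is −1. With an overall charge of −3 the manganese centre must be in the +3 oxidation state. Group 7 minus oxidation state 3 gives a d⁴ configuration. Iodide and isothiocyanate are weak-field ligands for a first-row metal, so the complex is high-spin. The t₂g³e_g¹ (high-spin) configuration has an unevenly filled e_g set; the Jahn–Teller theorem predicts a tetragonal distortion (typically axial elongation) to lift the degeneracy.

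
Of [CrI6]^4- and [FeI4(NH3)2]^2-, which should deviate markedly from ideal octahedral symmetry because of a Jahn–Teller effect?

[CrI6]^4-: Ligand charges: each iodide is −1. With an overall charge of −4 the chromium centre must be in the +2 oxidation state. Cr sits in group 6, so the d-electron count is 6 − 2 = 4. Iodide is a weak-field ligand for a first-row metal, so the complex is high-spin. The t₂g³e_g¹ (high-spin) configuration has an unevenly filled e_g set; the Jahn–Teller theorem predicts a tetragonal distortion (typically axial elongation) to lift the degeneracy.
[FeI4(NH3)2]^2-: Summing ligand charges against the −2 overall charge gives an oxidation state of +2 for iron. Group 8 minus oxidation state 2 gives a d⁶ configuration. Iodide is a weak-field ligand for a first-row metal, so the complex is high-spin. The d⁶ configuration leaves the e_g set evenly filled (or empty) — no strong Jahn–Teller driving force.

[CrI6]^4-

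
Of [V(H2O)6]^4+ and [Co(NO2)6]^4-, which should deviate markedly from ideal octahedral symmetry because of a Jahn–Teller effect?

[V(H2O)6]^4+: Ligand charges: water is neutral. With an overall charge of +4 the vanadium centre must be in the +4 oxidation state. V sits in group 5, so the d-electron count is 5 − 4 = 1. The d¹ configuration leaves the e_g set evenly filled (or empty) — no strong Jahn–Teller driving force.
[Co(NO2)6]^4-: Summing ligand charges against the −4 overall charge gives an oxidation state of +2 for cobalt. Cobalt is a group-9 element; Co(II) is therefore d⁷. Nitro (N-bound nitrite) is a strong-field ligand (high in the spectrochemical series) for a first-row metal, so the complex is low-spin. The t₂g⁶e_g¹ (low-spin) configuration has an unevenly filled e_g set; the Jahn–Teller theorem predicts a tetragonal distortion (typically axial elongation) to lift the degeneracy.

[Co(NO2)6]^4-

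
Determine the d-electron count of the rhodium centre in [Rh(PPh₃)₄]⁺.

Triphenylphosphine is neutral; balancing the +1 overall charge requires Rh(I).
Rhodium is a group-9 element; Rh(I) is therefore d⁸.

d⁸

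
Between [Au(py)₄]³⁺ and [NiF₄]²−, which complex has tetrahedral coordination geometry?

[NiF₄]²−

For [Au(py)₄]³⁺: Ligand charges: pyridine is neutral. With an overall charge of +3 the gold centre must be in the +3 oxidation state. Group 11 minus oxidation state 3 gives a d⁸ configuration. A 5d d⁸ ion has a large crystal-field splitting; square planar leaves the high-energy d_{x²−y²} orbital empty and maximises CFSE. → square planar.
For [NiF₄]²−: Each fluoride is −1; balancing the −2 overall charge requires Ni(II). Nickel is a group-10 element; Ni(II) is therefore d⁸. Fluoride is a weak-field ligand. With weak-field ligands the CFSE gain from square planar is small, so a 3d d⁸ ion takes the sterically preferred tetrahedral geometry. → tetrahedral.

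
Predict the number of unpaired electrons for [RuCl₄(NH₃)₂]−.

1

Ligand charges: each chloride is −1; ammonia is neutral. With an overall charge of −1 the ruthenium centre must be in the +3 oxidation state.
Group 8 minus oxidation state 3 gives a d⁵ configuration.
The spin state decides the count: a 4d ion has a large Δₒ and is invariably low-spin.
An octahedral low-spin d⁵ ion is t₂g⁵e_g⁰, giving 1 unpaired electron.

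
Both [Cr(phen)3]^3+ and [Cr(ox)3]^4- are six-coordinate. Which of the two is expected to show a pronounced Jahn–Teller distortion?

[Cr(phen)3]^3+: 1,10-phenanthroline is neutral; balancing the +3 overall charge requires Cr(III). Group 6 minus oxidation state 3 gives a d³ configuration. The d³ configuration leaves the e_g set evenly filled (or empty) — no strong Jahn–Teller driving force.
[Cr(ox)3]^4-: Ligand charges: each oxalate is −2. With an overall charge of −4 the chromium centre must be in the +2 oxidation state. Group 6 minus oxidation state 2 gives a d⁴ configuration. Oxalate is a weak-field ligand for a first-row metal, so the complex is high-spin. The t₂g³e_g¹ (high-spin) configuration has an unevenly filled e_g set; the Jahn–Teller theorem predicts a tetragonal distortion (typically axial elongation) to lift the degeneracy.

[Cr(ox)3]^4-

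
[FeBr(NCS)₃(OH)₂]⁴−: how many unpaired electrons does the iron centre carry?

Summing ligand charges against the −4 overall charge gives an oxidation state of +2 for iron.
Group 8 minus oxidation state 2 gives a d⁶ configuration.
The spin state decides the count: Bromide, hydroxide, and isothiocyanate are weak-field ligands for a first-row metal, so the complex is high-spin.
An octahedral high-spin d⁶ ion is t₂g⁴e_g², giving 4 unpaired electrons.

4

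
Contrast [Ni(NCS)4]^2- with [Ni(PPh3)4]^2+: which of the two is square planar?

For [Ni(NCS)4]^2-: Summing ligand charges against the −2 overall charge gives an oxidation state of +2 for nickel. Ni sits in group 10, so the d-electron count is 10 − 2 = 8. Isothiocyanate is a weak-field ligand. With weak-field ligands the CFSE gain from square planar is small, so a 3d d⁸ ion takes the sterically preferred tetrahedral geometry. → tetrahedral.
For [Ni(PPh3)4]^2+: Triphenylphosphine is neutral; balancing the +2 overall charge requires Ni(II). Ni sits in group 10, so the d-electron count is 10 − 2 = 8. Triphenylphosphine is a strong-field ligand (high in the spectrochemical series). A 3d d⁸ ion with strong-field ligands gains enough CFSE to favour square planar over tetrahedral. → square planar.

[Ni(PPh3)4]^2+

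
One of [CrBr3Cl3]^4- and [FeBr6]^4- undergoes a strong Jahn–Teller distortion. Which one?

[CrBr3Cl3]^4-: Ligand charges: each bromide is −1; each chloride is −1. With an overall charge of −4 the chromium centre must be in the +2 oxidation state. Group 6 minus oxidation state 2 gives a d⁴ configuration. Bromide and chloride are weak-field ligands for a first-row metal, so the complex is high-spin. The t₂g³e_g¹ (high-spin) configuration has an unevenly filled e_g set; the Jahn–Teller theorem predicts a tetragonal distortion (typically axial elongation) to lift the degeneracy.
[FeBr6]^4-: Each bromide is −1; balancing the −4 overall charge requires Fe(II). Group 8 minus oxidation state 2 gives a d⁶ configuration. Bromide is a weak-field ligand for a first-row metal, so the complex is high-spin. The d⁶ configuration leaves the e_g set evenly filled (or empty) — no strong Jahn–Teller driving force.

[CrBr3Cl3]^4-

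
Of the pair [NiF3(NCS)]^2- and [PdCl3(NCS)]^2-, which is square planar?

For [NiF3(NCS)]^2-: Ligand charges: each fluoride is −1; each isothiocyanate is −1. With an overall charge of −2 the nickel centre must be in the +2 oxidation state. Ni sits in group 10, so the d-electron count is 10 − 2 = 8. Fluoride and isothiocyanate are weak-field ligands. With weak-field ligands the CFSE gain from square planar is small, so a 3d d⁸ ion takes the sterically preferred tetrahedral geometry. → tetrahedral.
For [PdCl3(NCS)]^2-: Summing ligand charges against the −2 overall charge gives an oxidation state of +2 for palladium. Pd sits in group 10, so the d-electron count is 10 − 2 = 8. A 4d d⁸ ion has a large crystal-field splitting; square planar leaves the high-energy d_{x²−y²} orbital empty and maximises CFSE. → square planar.

[PdCl3(NCS)]^2-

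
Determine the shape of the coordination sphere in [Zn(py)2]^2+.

Summing ligand charges against the +2 overall charge gives an oxidation state of +2 for zinc.
Zinc is a group-12 element; Zn(II) is therefore d¹⁰.
With 2 monodentate ligands the coordination number is 2.
A d¹⁰ ion with only two ligands adopts a linear arrangement (sp hybridisation; no CFSE preference).

linear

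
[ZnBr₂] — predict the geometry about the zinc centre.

linear

Each bromide is −1; balancing the 0 overall charge requires Zn(II).
Group 12 minus oxidation state 2 gives a d¹⁰ configuration.
With 2 monodentate ligands the coordination number is 2.
A d¹⁰ ion with only two ligands adopts a linear arrangement (sp hybridisation; no CFSE preference).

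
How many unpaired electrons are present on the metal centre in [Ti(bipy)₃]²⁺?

2

Ligand charges: 2,2′-bipyridine is neutral. With an overall charge of +2 the titanium centre must be in the +2 oxidation state.
Group 4 minus oxidation state 2 gives a d² configuration.
Counting donor atoms: 3×2,2′-bipyridine (bidentate) → 6 donors. Coordination number = 6.
In an octahedral field the d² configuration is t₂g²e_g⁰ (only one arrangement possible), giving 2 unpaired electrons.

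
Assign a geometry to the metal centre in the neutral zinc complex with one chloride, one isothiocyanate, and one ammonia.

Each chloride is −1; each isothiocyanate is −1; ammonia is neutral; balancing the 0 overall charge requires Zn(II).
Zn sits in group 12, so the d-electron count is 12 − 2 = 10.
With 3 monodentate ligands the coordination number is 3.
Three ligands around a d¹⁰ centre minimise repulsion in a trigonal-planar arrangement.

trigonal planar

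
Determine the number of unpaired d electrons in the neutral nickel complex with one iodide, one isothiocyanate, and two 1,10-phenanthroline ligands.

2 unpaired electrons

Each iodide is −1; each isothiocyanate is −1; 1,10-phenanthroline is neutral; balancing the 0 overall charge requires Ni(II).
Ni sits in group 10, so the d-electron count is 10 − 2 = 8.
Counting donor atoms: 1×iodide (monodentate) → 1 donor; 1×isothiocyanate (monodentate) → 1 donor; 2×1,10-phenanthroline (bidentate) → 4 donors. Coordination number = 6.
In an octahedral field the d⁸ configuration is t₂g⁶e_g² (only one arrangement possible), giving 2 unpaired electrons.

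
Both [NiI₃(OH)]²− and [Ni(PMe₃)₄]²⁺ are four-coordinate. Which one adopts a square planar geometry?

[Ni(PMe₃)₄]²⁺

For [NiI₃(OH)]²−: Each iodide is −1; each hydroxide is −1; balancing the −2 overall charge requires Ni(II). Nickel is a group-10 element; Ni(II) is therefore d⁸. Hydroxide and iodide are weak-field ligands. With weak-field ligands the CFSE gain from square planar is small, so a 3d d⁸ ion takes the sterically preferred tetrahedral geometry. → tetrahedral.
For [Ni(PMe₃)₄]²⁺: Trimethylphosphine is neutral; balancing the +2 overall charge requires Ni(II). Ni sits in group 10, so the d-electron count is 10 − 2 = 8. Trimethylphosphine is a strong-field ligand (high in the spectrochemical series). A 3d d⁸ ion with strong-field ligands gains enough CFSE to favour square planar over tetrahedral. → square planar.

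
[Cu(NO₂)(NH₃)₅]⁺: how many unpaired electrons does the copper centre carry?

1

Ligand charges: each nitro (N-bound nitrite) is −1; ammonia is neutral. With an overall charge of +1 the copper centre must be in the +2 oxidation state.
Group 11 minus oxidation state 2 gives a d⁹ configuration.
In an octahedral field the d⁹ configuration is t₂g⁶e_g³ (only one arrangement possible), giving 1 unpaired electron.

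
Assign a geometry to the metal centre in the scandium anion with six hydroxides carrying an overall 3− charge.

octahedral

Summing ligand charges against the −3 overall charge gives an oxidation state of +3 for scandium.
Sc sits in group 3, so the d-electron count is 3 − 3 = 0.
With 6 monodentate ligands the coordination number is 6.
Six donors around a single metal centre give an octahedral coordination sphere.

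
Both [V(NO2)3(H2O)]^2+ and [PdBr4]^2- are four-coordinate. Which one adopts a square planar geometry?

For [V(NO2)3(H2O)]^2+: Each nitro (N-bound nitrite) is −1; water is neutral; balancing the +2 overall charge requires V(V). V sits in group 5, so the d-electron count is 5 − 5 = 0. A d⁰ ion has no crystal-field stabilisation preference between square planar and tetrahedral, so four ligands adopt the sterically favoured tetrahedral geometry. → tetrahedral.
For [PdBr4]^2-: Summing ligand charges against the −2 overall charge gives an oxidation state of +2 for palladium. Palladium is a group-10 element; Pd(II) is therefore d⁸. A 4d d⁸ ion has a large crystal-field splitting; square planar leaves the high-energy d_{x²−y²} orbital empty and maximises CFSE. → square planar.

[PdBr4]^2-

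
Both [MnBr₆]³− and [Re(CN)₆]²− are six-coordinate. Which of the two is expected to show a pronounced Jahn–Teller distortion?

[MnBr₆]³−

[MnBr₆]³−: Each bromide is −1; balancing the −3 overall charge requires Mn(III). Group 7 minus oxidation state 3 gives a d⁴ configuration. Bromide is a weak-field ligand for a first-row metal, so the complex is high-spin. The t₂g³e_g¹ (high-spin) configuration has an unevenly filled e_g set; the Jahn–Teller theorem predicts a tetragonal distortion (typically axial elongation) to lift the degeneracy.
[Re(CN)₆]²−: Ligand charges: each cyanide is −1. With an overall charge of −2 the rhenium centre must be in the +4 oxidation state. Rhenium is a group-7 element; Re(IV) is therefore d³. The d³ configuration leaves the e_g set evenly filled (or empty) — no strong Jahn–Teller driving force.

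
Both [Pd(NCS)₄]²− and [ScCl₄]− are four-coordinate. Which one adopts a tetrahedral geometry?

For [Pd(NCS)₄]²−: Ligand charges: each isothiocyanate is −1. With an overall charge of −2 the palladium centre must be in the +2 oxidation state. Palladium is a group-10 element; Pd(II) is therefore d⁸. A 4d d⁸ ion has a large crystal-field splitting; square planar leaves the high-energy d_{x²−y²} orbital empty and maximises CFSE. → square planar.
For [ScCl₄]−: Each chloride is −1; balancing the −1 overall charge requires Sc(III). Sc sits in group 3, so the d-electron count is 3 − 3 = 0. A d⁰ ion has no crystal-field stabilisation preference between square planar and tetrahedral, so four ligands adopt the sterically favoured tetrahedral geometry. → tetrahedral.

[ScCl₄]−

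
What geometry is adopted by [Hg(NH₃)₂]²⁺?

linear

Summing ligand charges against the +2 overall charge gives an oxidation state of +2 for mercury.
Mercury is a group-12 element; Hg(II) is therefore d¹⁰.
With 2 monodentate ligands the coordination number is 2.
A d¹⁰ ion with only two ligands adopts a linear arrangement (sp hybridisation; no CFSE preference).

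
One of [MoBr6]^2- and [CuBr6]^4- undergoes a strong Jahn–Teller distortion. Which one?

[MoBr6]^2-: Summing ligand charges against the −2 overall charge gives an oxidation state of +4 for molybdenum. Molybdenum is a group-6 element; Mo(IV) is therefore d². The d² configuration leaves the e_g set evenly filled (or empty) — no strong Jahn–Teller driving force.
[CuBr6]^4-: Each bromide is −1; balancing the −4 overall charge requires Cu(II). Cu sits in group 11, so the d-electron count is 11 − 2 = 9. The t₂g⁶e_g³ configuration has an unevenly filled e_g set; the Jahn–Teller theorem predicts a tetragonal distortion (typically axial elongation) to lift the degeneracy.

[CuBr6]^4-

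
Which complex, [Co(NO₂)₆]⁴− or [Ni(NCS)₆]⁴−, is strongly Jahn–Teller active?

[Co(NO₂)₆]⁴−

[Co(NO₂)₆]⁴−: Summing ligand charges against the −4 overall charge gives an oxidation state of +2 for cobalt. Cobalt is a group-9 element; Co(II) is therefore d⁷. Nitro (N-bound nitrite) is a strong-field ligand (high in the spectrochemical series) for a first-row metal, so the complex is low-spin. The t₂g⁶e_g¹ (low-spin) configuration has an unevenly filled e_g set; the Jahn–Teller theorem predicts a tetragonal distortion (typically axial elongation) to lift the degeneracy.
[Ni(NCS)₆]⁴−: Ligand charges: each isothiocyanate is −1. With an overall charge of −4 the nickel centre must be in the +2 oxidation state. Ni sits in group 10, so the d-electron count is 10 − 2 = 8. The d⁸ configuration leaves the e_g set evenly filled (or empty) — no strong Jahn–Teller driving force.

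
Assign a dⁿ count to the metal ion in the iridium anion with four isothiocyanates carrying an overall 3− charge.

Summing ligand charges against the −3 overall charge gives an oxidation state of +1 for iridium.
Ir sits in group 9, so the d-electron count is 9 − 1 = 8.

d⁸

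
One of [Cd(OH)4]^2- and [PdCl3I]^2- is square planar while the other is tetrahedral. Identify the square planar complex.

[PdCl3I]^2-

For [Cd(OH)4]^2-: Each hydroxide is −1; balancing the −2 overall charge requires Cd(II). Cd sits in group 12, so the d-electron count is 12 − 2 = 10. A d¹⁰ ion has no crystal-field stabilisation preference between square planar and tetrahedral, so four ligands adopt the sterically favoured tetrahedral geometry. → tetrahedral.
For [PdCl3I]^2-: Each chloride is −1; each iodide is −1; balancing the −2 overall charge requires Pd(II). Group 10 minus oxidation state 2 gives a d⁸ configuration. A 4d d⁸ ion has a large crystal-field splitting; square planar leaves the high-energy d_{x²−y²} orbital empty and maximises CFSE. → square planar.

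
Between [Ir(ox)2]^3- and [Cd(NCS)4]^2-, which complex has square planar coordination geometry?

For [Ir(ox)2]^3-: Summing ligand charges against the −3 overall charge gives an oxidation state of +1 for iridium. Group 9 minus oxidation state 1 gives a d⁸ configuration. A 5d d⁸ ion has a large crystal-field splitting; square planar leaves the high-energy d_{x²−y²} orbital empty and maximises CFSE. → square planar.
For [Cd(NCS)4]^2-: Summing ligand charges against the −2 overall charge gives an oxidation state of +2 for cadmium. Group 12 minus oxidation state 2 gives a d¹⁰ configuration. A d¹⁰ ion has no crystal-field stabilisation preference between square planar and tetrahedral, so four ligands adopt the sterically favoured tetrahedral geometry. → tetrahedral.

[Ir(ox)2]^3-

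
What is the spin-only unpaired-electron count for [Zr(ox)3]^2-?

0 unpaired electrons

Ligand charges: each oxalate is −2. With an overall charge of −2 the zirconium centre must be in the +4 oxidation state.
Zr sits in group 4, so the d-electron count is 4 − 4 = 0.
Counting donor atoms: 3×oxalate (bidentate) → 6 donors. Coordination number = 6.
In an octahedral field the d⁰ configuration is t₂g⁰e_g⁰, giving 0 unpaired electrons.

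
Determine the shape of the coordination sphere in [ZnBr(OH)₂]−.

Summing ligand charges against the −1 overall charge gives an oxidation state of +2 for zinc.
Group 12 minus oxidation state 2 gives a d¹⁰ configuration.
With 3 monodentate ligands the coordination number is 3.
Three ligands around a d¹⁰ centre minimise repulsion in a trigonal-planar arrangement.

trigonal planar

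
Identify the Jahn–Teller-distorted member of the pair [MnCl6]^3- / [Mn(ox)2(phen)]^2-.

[MnCl6]^3-: Each chloride is −1; balancing the −3 overall charge requires Mn(III). Group 7 minus oxidation state 3 gives a d⁴ configuration. Chloride is a weak-field ligand for a first-row metal, so the complex is high-spin. The t₂g³e_g¹ (high-spin) configuration has an unevenly filled e_g set; the Jahn–Teller theorem predicts a tetragonal distortion (typically axial elongation) to lift the degeneracy.
[Mn(ox)2(phen)]^2-: Ligand charges: each oxalate is −2; 1,10-phenanthroline is neutral. With an overall charge of −2 the manganese centre must be in the +2 oxidation state. Mn sits in group 7, so the d-electron count is 7 − 2 = 5. Oxalate is a weak-field ligand for a first-row metal, so the complex is high-spin. The d⁵ configuration leaves the e_g set evenly filled (or empty) — no strong Jahn–Teller driving force.

[MnCl6]^3-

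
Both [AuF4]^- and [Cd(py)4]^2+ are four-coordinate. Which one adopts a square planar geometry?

For [AuF4]^-: Each fluoride is −1; balancing the −1 overall charge requires Au(III). Gold is a group-11 element; Au(III) is therefore d⁸. A 5d d⁸ ion has a large crystal-field splitting; square planar leaves the high-energy d_{x²−y²} orbital empty and maximises CFSE. → square planar.
For [Cd(py)4]^2+: Ligand charges: pyridine is neutral. With an overall charge of +2 the cadmium centre must be in the +2 oxidation state. Cd sits in group 12, so the d-electron count is 12 − 2 = 10. A d¹⁰ ion has no crystal-field stabilisation preference between square planar and tetrahedral, so four ligands adopt the sterically favoured tetrahedral geometry. → tetrahedral.

[AuF4]^-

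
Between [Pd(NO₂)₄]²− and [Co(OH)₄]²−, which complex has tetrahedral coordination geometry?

For [Pd(NO₂)₄]²−: Summing ligand charges against the −2 overall charge gives an oxidation state of +2 for palladium. Group 10 minus oxidation state 2 gives a d⁸ configuration. A 4d d⁸ ion has a large crystal-field splitting; square planar leaves the high-energy d_{x²−y²} orbital empty and maximises CFSE. → square planar.
For [Co(OH)₄]²−: Ligand charges: each hydroxide is −1. With an overall charge of −2 the cobalt centre must be in the +2 oxidation state. Co sits in group 9, so the d-electron count is 9 − 2 = 7. For a high-spin 3d d⁷ ion with weak-field ligands the small Δₜ gives little square-planar CFSE advantage, so four ligands adopt the sterically favoured tetrahedral geometry. → tetrahedral.

[Co(OH)₄]²−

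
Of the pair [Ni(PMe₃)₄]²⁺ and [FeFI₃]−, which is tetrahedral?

[FeFI₃]−

For [Ni(PMe₃)₄]²⁺: Ligand charges: trimethylphosphine is neutral. With an overall charge of +2 the nickel centre must be in the +2 oxidation state. Group 10 minus oxidation state 2 gives a d⁸ configuration. Trimethylphosphine is a strong-field ligand (high in the spectrochemical series). A 3d d⁸ ion with strong-field ligands gains enough CFSE to favour square planar over tetrahedral. → square planar.
For [FeFI₃]−: Ligand charges: each fluoride is −1; each iodide is −1. With an overall charge of −1 the iron centre must be in the +3 oxidation state. Group 8 minus oxidation state 3 gives a d⁵ configuration. A high-spin d⁵ ion has zero CFSE in either geometry, so four ligands adopt the sterically favoured tetrahedral geometry. → tetrahedral.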